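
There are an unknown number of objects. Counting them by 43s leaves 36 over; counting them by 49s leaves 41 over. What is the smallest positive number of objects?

1756

From N ≡ 36 (mod 43) write N = 36 + 43t. Substituting into N ≡ 41 (mod 49) gives 43t ≡ 5 (mod 49), and since 43⁻¹ ≡ 8 (mod 49), t ≡ 40. Hence N ≡ 36 + 43·40 = 1756 (mod 2107).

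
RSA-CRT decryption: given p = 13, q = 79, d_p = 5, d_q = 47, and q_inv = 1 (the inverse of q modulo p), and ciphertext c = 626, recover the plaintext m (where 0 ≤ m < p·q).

708

m₁ = c^(d_p) mod p: c ≡ 2 (mod 13), and 2^5 mod 13 = 6.
m₂ = c^(d_q) mod q: c ≡ 73 (mod 79), and 73^47 mod 79 = 76.
h = q_inv·(m₁ − m₂) mod p = 1·(6 − 76) mod 13 = 8.
m = m₂ + h·q = 76 + 8·79 = 708.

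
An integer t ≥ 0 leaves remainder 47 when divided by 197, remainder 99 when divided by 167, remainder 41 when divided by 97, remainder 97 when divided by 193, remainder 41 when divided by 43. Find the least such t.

The moduli are pairwise coprime; N = 197·167·97·193·43 = 26483793697.
N/197 = 134435501; 134435501 ≡ 140 (mod 197); 140·38 ≡ 1, so inverse 38.
N/167 = 158585591; 158585591 ≡ 53 (mod 167); 53·104 ≡ 1, so inverse 104.
N/97 = 273028801; 273028801 ≡ 88 (mod 97); 88·43 ≡ 1, so inverse 43.
N/193 = 137221729; 137221729 ≡ 80 (mod 193); 80·152 ≡ 1, so inverse 152.
N/43 = 615902179; 615902179 ≡ 21 (mod 43); 21·41 ≡ 1, so inverse 41.
t ≡ 47·134435501·38 + 99·158585591·104 + 41·273028801·43 + 97·137221729·152 + 41·615902179·41 = 5412777561160.
5412777561160 mod 26483793697 = 10083646972.

10083646972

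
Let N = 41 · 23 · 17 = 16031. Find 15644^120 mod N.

2789

Mod 41: 15644 ≡ 23; since 40 | 120, by Fermat 23^120 ≡ 1 (mod 41).
Mod 23: 15644 ≡ 4; by Fermat, exponent reduces to 120 mod 22 = 10; 4^10 ≡ 6 (mod 23).
Mod 17: 15644 ≡ 4; by Fermat, exponent reduces to 120 mod 16 = 8; 4^8 ≡ 1 (mod 17).
Combine by CRT: x ≡ 1 (mod 41), x ≡ 6 (mod 23), x ≡ 1 (mod 17) ⇒ x ≡ 2789 (mod 16031).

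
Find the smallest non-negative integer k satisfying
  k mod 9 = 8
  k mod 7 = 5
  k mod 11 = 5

The moduli are pairwise coprime; N = 9·7·11 = 693.
N/9 = 77; 77 ≡ 5 (mod 9); 5·2 ≡ 1, so inverse 2.
N/7 = 99; 99 ≡ 1 (mod 7), inverse 1.
N/11 = 63; 63 ≡ 8 (mod 11); 8·7 ≡ 1, so inverse 7.
k ≡ 8·77·2 + 5·99·1 + 5·63·7 = 3932.
3932 mod 693 = 467.

467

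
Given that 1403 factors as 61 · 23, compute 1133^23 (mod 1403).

Mod 61: 1133 ≡ 35; 35^23 ≡ 18 (mod 61).
Mod 23: 1133 ≡ 6; by Fermat, exponent reduces to 23 mod 22 = 1; 6^1 ≡ 6 (mod 23).
Combine by CRT: x ≡ 18 (mod 61), x ≡ 6 (mod 23) ⇒ x ≡ 811 (mod 1403).

811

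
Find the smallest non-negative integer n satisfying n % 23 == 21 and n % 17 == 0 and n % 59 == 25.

The moduli are pairwise coprime; M = 23·17·59 = 23069.
M/23 = 1003; 1003 ≡ 14 (mod 23); 14·5 ≡ 1, so inverse 5.
M/17 = 1357; 1357 ≡ 14 (mod 17); 14·11 ≡ 1, so inverse 11.
M/59 = 391; 391 ≡ 37 (mod 59); 37·8 ≡ 1, so inverse 8.
n ≡ 21·1003·5 + 0·1357·11 + 25·391·8 = 183515.
183515 mod 23069 = 22032.

22032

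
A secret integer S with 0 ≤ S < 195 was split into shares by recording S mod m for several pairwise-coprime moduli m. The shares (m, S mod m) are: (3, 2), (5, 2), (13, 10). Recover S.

The moduli are pairwise coprime; N = 3·5·13 = 195.
N/3 = 65; 65 ≡ 2 (mod 3); 2·2 ≡ 1, so inverse 2.
N/5 = 39; 39 ≡ 4 (mod 5); 4·4 ≡ 1, so inverse 4.
N/13 = 15; 15 ≡ 2 (mod 13); 2·7 ≡ 1, so inverse 7.
S ≡ 2·65·2 + 2·39·4 + 10·15·7 = 1622.
1622 mod 195 = 62.

62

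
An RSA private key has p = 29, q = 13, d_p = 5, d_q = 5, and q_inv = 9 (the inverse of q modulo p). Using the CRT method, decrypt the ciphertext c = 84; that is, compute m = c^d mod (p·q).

366

m₁ = c^(d_p) mod p: c ≡ 26 (mod 29), and 26^5 mod 29 = 18.
m₂ = c^(d_q) mod q: c ≡ 6 (mod 13), and 6^5 mod 13 = 2.
h = q_inv·(m₁ − m₂) mod p = 9·(18 − 2) mod 29 = 28.
m = m₂ + h·q = 2 + 28·13 = 366.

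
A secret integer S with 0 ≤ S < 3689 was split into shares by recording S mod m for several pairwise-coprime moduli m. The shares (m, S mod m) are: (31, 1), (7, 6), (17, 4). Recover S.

From S ≡ 1 (mod 31) write S = 1 + 31t. Substituting into S ≡ 6 (mod 7) gives 31t ≡ 5 (mod 7), and since 3⁻¹ ≡ 5 (mod 7), t ≡ 4. Hence S ≡ 1 + 31·4 = 125 (mod 217).
From S ≡ 125 (mod 217) write S = 125 + 217t. Substituting into S ≡ 4 (mod 17) gives 217t ≡ 15 (mod 17), and since 13⁻¹ ≡ 4 (mod 17), t ≡ 9. Hence S ≡ 125 + 217·9 = 2078 (mod 3689).

2078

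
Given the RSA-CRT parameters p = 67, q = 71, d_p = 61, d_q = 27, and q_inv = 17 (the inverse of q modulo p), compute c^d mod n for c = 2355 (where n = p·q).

2667

m₁ = c^(d_p) mod p: c ≡ 10 (mod 67), and 10^61 mod 67 = 54.
m₂ = c^(d_q) mod q: c ≡ 12 (mod 71), and 12^27 mod 71 = 40.
h = q_inv·(m₁ − m₂) mod p = 17·(54 − 40) mod 67 = 37.
m = m₂ + h·q = 40 + 37·71 = 2667.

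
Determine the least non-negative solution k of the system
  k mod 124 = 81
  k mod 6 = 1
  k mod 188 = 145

Combine the congruences pairwise.
gcd(124, 6) = 2 and 2 | (1 − 81), so the pair is consistent; merging gives k ≡ 205 (mod 372), where 372 = lcm(124, 6).
gcd(372, 188) = 4 and 4 | (145 − 205), so the pair is consistent; merging gives k ≡ 5785 (mod 17484), where 17484 = lcm(372, 188).
The solution is unique modulo lcm(124, 6, 188) = 17484.

5785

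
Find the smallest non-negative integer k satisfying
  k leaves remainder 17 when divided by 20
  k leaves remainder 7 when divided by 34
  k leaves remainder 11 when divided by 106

gcd(20, 34) = 2 and 2 | (7 − 17), so the pair is consistent; merging gives k ≡ 177 (mod 340), where 340 = lcm(20, 34).
gcd(340, 106) = 2 and 2 | (11 − 177), so the pair is consistent; merging gives k ≡ 10717 (mod 18020), where 18020 = lcm(340, 106).
The solution is unique modulo lcm(20, 34, 106) = 18020.

10717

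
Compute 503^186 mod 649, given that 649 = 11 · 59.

Mod 11: 503 ≡ 8; by Fermat, exponent reduces to 186 mod 10 = 6; 8^6 ≡ 3 (mod 11).
Mod 59: 503 ≡ 31; by Fermat, exponent reduces to 186 mod 58 = 12; 31^12 ≡ 20 (mod 59).
Combine by CRT: x ≡ 3 (mod 11), x ≡ 20 (mod 59) ⇒ x ≡ 256 (mod 649).

256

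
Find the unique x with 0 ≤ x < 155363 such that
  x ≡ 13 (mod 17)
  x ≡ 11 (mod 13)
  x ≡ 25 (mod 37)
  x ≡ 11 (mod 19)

101775

The moduli are pairwise coprime; N = 17·13·37·19 = 155363.
N/17 = 9139; 9139 ≡ 10 (mod 17); 10·12 ≡ 1, so inverse 12.
N/13 = 11951; 11951 ≡ 4 (mod 13); 4·10 ≡ 1, so inverse 10.
N/37 = 4199; 4199 ≡ 18 (mod 37); 18·35 ≡ 1, so inverse 35.
N/19 = 8177; 8177 ≡ 7 (mod 19); 7·11 ≡ 1, so inverse 11.
x ≡ 13·9139·12 + 11·11951·10 + 25·4199·35 + 11·8177·11 = 7403836.
7403836 mod 155363 = 101775.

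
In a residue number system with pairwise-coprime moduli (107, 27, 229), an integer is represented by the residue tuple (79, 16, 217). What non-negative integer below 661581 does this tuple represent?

110824

From x ≡ 79 (mod 107) write x = 79 + 107t. Substituting into x ≡ 16 (mod 27) gives 107t ≡ 18 (mod 27), and since 26⁻¹ ≡ 26 (mod 27), t ≡ 9. Hence x ≡ 79 + 107·9 = 1042 (mod 2889).
From x ≡ 1042 (mod 2889) write x = 1042 + 2889t. Substituting into x ≡ 217 (mod 229) gives 2889t ≡ 91 (mod 229), and since 141⁻¹ ≡ 13 (mod 229), t ≡ 38. Hence x ≡ 1042 + 2889·38 = 110824 (mod 661581).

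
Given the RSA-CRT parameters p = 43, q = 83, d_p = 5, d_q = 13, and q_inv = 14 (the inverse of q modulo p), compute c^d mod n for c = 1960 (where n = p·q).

m₁ = c^(d_p) mod p: c ≡ 25 (mod 43), and 25^5 mod 43 = 24.
m₂ = c^(d_q) mod q: c ≡ 51 (mod 83), and 51^13 mod 83 = 11.
h = q_inv·(m₁ − m₂) mod p = 14·(24 − 11) mod 43 = 10.
m = m₂ + h·q = 11 + 10·83 = 841.

841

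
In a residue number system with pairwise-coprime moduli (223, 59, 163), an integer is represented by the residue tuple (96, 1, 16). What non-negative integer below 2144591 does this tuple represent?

The moduli are pairwise coprime; N = 223·59·163 = 2144591.
N/223 = 9617; 9617 ≡ 28 (mod 223); 28·8 ≡ 1, so inverse 8.
N/59 = 36349; 36349 ≡ 5 (mod 59); 5·12 ≡ 1, so inverse 12.
N/163 = 13157; 13157 ≡ 117 (mod 163); 117·124 ≡ 1, so inverse 124.
x ≡ 96·9617·8 + 1·36349·12 + 16·13157·124 = 33925532.
33925532 mod 2144591 = 1756667.

1756667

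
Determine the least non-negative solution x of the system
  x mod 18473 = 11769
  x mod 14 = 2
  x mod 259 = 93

178026

gcd(18473, 14) = 7 and 7 | (2 − 11769), so the pair is consistent; merging gives x ≡ 30242 (mod 36946), where 36946 = lcm(18473, 14).
gcd(36946, 259) = 7 and 7 | (93 − 30242), so the pair is consistent; merging gives x ≡ 178026 (mod 1367002), where 1367002 = lcm(36946, 259).
The solution is unique modulo lcm(18473, 14, 259) = 1367002.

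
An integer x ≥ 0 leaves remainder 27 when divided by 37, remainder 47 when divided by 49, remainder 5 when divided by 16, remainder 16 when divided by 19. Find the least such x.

From x ≡ 27 (mod 37) write x = 27 + 37t. Substituting into x ≡ 47 (mod 49) gives 37t ≡ 20 (mod 49), and since 37⁻¹ ≡ 4 (mod 49), t ≡ 31. Hence x ≡ 27 + 37·31 = 1174 (mod 1813).
From x ≡ 1174 (mod 1813) write x = 1174 + 1813t. Substituting into x ≡ 5 (mod 16) gives 1813t ≡ 15 (mod 16), and since 5⁻¹ ≡ 13 (mod 16), t ≡ 3. Hence x ≡ 1174 + 1813·3 = 6613 (mod 29008).
From x ≡ 6613 (mod 29008) write x = 6613 + 29008t. Substituting into x ≡ 16 (mod 19) gives 29008t ≡ 15 (mod 19), and since 14⁻¹ ≡ 15 (mod 19), t ≡ 16. Hence x ≡ 6613 + 29008·16 = 470741 (mod 551152).

470741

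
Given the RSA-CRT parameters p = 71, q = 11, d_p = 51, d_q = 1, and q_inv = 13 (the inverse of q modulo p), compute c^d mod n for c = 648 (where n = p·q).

m₁ = c^(d_p) mod p: c ≡ 9 (mod 71), and 9^51 mod 71 = 50.
m₂ = c^(d_q) mod q: c ≡ 10 (mod 11), and 10^1 mod 11 = 10.
h = q_inv·(m₁ − m₂) mod p = 13·(50 − 10) mod 71 = 23.
m = m₂ + h·q = 10 + 23·11 = 263.

263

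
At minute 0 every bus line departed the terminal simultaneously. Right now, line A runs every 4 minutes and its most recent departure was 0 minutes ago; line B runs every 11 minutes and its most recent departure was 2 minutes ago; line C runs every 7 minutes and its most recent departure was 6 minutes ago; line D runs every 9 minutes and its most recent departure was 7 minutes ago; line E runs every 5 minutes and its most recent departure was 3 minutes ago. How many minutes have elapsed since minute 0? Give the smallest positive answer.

The moduli are pairwise coprime; N = 4·11·7·9·5 = 13860.
N/4 = 3465; 3465 ≡ 1 (mod 4), inverse 1.
N/11 = 1260; 1260 ≡ 6 (mod 11); 6·2 ≡ 1, so inverse 2.
N/7 = 1980; 1980 ≡ 6 (mod 7); 6·6 ≡ 1, so inverse 6.
N/9 = 1540; 1540 ≡ 1 (mod 9), inverse 1.
N/5 = 2772; 2772 ≡ 2 (mod 5); 2·3 ≡ 1, so inverse 3.
t ≡ 0·3465·1 + 2·1260·2 + 6·1980·6 + 7·1540·1 + 3·2772·3 = 112048.
112048 mod 13860 = 1168.

1168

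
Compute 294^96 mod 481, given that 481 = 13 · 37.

417

Mod 13: 294 ≡ 8; since 12 | 96, by Fermat 8^96 ≡ 1 (mod 13).
Mod 37: 294 ≡ 35; by Fermat, exponent reduces to 96 mod 36 = 24; 35^24 ≡ 10 (mod 37).
Combine by CRT: x ≡ 1 (mod 13), x ≡ 10 (mod 37) ⇒ x ≡ 417 (mod 481).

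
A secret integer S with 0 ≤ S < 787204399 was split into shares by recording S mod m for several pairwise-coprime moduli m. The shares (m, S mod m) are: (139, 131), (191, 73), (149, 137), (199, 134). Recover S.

211799018

Combine the congruences pairwise.
From S ≡ 131 (mod 139) write S = 131 + 139t. Substituting into S ≡ 73 (mod 191) gives 139t ≡ 133 (mod 191), and since 139⁻¹ ≡ 11 (mod 191), t ≡ 126. Hence S ≡ 131 + 139·126 = 17645 (mod 26549).
From S ≡ 17645 (mod 26549) write S = 17645 + 26549t. Substituting into S ≡ 137 (mod 149) gives 26549t ≡ 74 (mod 149), and since 27⁻¹ ≡ 138 (mod 149), t ≡ 80. Hence S ≡ 17645 + 26549·80 = 2141565 (mod 3955801).
From S ≡ 2141565 (mod 3955801) write S = 2141565 + 3955801t. Substituting into S ≡ 134 (mod 199) gives 3955801t ≡ 8 (mod 199), and since 79⁻¹ ≡ 131 (mod 199), t ≡ 53. Hence S ≡ 2141565 + 3955801·53 = 211799018 (mod 787204399).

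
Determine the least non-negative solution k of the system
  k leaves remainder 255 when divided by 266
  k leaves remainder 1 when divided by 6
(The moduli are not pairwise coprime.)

Combine the congruences pairwise.
gcd(266, 6) = 2 and 2 | (1 − 255), so the pair is consistent; merging gives k ≡ 787 (mod 798), where 798 = lcm(266, 6).
The solution is unique modulo lcm(266, 6) = 798.

787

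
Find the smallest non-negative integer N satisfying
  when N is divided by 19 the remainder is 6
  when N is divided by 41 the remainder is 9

From N ≡ 6 (mod 19) write N = 6 + 19t. Substituting into N ≡ 9 (mod 41) gives 19t ≡ 3 (mod 41), and since 19⁻¹ ≡ 13 (mod 41), t ≡ 39. Hence N ≡ 6 + 19·39 = 747 (mod 779).

747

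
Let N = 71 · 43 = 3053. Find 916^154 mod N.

Mod 71: 916 ≡ 64; by Fermat, exponent reduces to 154 mod 70 = 14; 64^14 ≡ 54 (mod 71).
Mod 43: 916 ≡ 13; by Fermat, exponent reduces to 154 mod 42 = 28; 13^28 ≡ 36 (mod 43).
Combine by CRT: x ≡ 54 (mod 71), x ≡ 36 (mod 43) ⇒ x ≡ 1971 (mod 3053).

1971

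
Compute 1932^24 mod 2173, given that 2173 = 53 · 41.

Mod 53: 1932 ≡ 24; 24^24 ≡ 15 (mod 53).
Mod 41: 1932 ≡ 5; 5^24 ≡ 10 (mod 41).
Combine by CRT: x ≡ 15 (mod 53), x ≡ 10 (mod 41) ⇒ x ≡ 174 (mod 2173).

174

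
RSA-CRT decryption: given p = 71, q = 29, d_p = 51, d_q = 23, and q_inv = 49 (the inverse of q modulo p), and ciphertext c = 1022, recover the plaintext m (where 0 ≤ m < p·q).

m₁ = c^(d_p) mod p: c ≡ 28 (mod 71), and 28^51 mod 71 = 42.
m₂ = c^(d_q) mod q: c ≡ 7 (mod 29), and 7^23 mod 29 = 20.
h = q_inv·(m₁ − m₂) mod p = 49·(42 − 20) mod 71 = 13.
m = m₂ + h·q = 20 + 13·29 = 397.

397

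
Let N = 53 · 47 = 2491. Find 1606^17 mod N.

Mod 53: 1606 ≡ 16; 16^17 ≡ 28 (mod 53).
Mod 47: 1606 ≡ 8; 8^17 ≡ 32 (mod 47).
Combine by CRT: x ≡ 28 (mod 53), x ≡ 32 (mod 47) ⇒ x ≡ 1724 (mod 2491).

1724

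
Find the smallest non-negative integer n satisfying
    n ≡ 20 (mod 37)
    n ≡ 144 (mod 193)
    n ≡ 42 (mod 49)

186389

From n ≡ 20 (mod 37) write n = 20 + 37t. Substituting into n ≡ 144 (mod 193) gives 37t ≡ 124 (mod 193), and since 37⁻¹ ≡ 120 (mod 193), t ≡ 19. Hence n ≡ 20 + 37·19 = 723 (mod 7141).
From n ≡ 723 (mod 7141) write n = 723 + 7141t. Substituting into n ≡ 42 (mod 49) gives 7141t ≡ 5 (mod 49), and since 36⁻¹ ≡ 15 (mod 49), t ≡ 26. Hence n ≡ 723 + 7141·26 = 186389 (mod 349909).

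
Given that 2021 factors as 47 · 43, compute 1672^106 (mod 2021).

253

Mod 47: 1672 ≡ 27; by Fermat, exponent reduces to 106 mod 46 = 14; 27^14 ≡ 18 (mod 47).
Mod 43: 1672 ≡ 38; by Fermat, exponent reduces to 106 mod 42 = 22; 38^22 ≡ 38 (mod 43).
Combine by CRT: x ≡ 18 (mod 47), x ≡ 38 (mod 43) ⇒ x ≡ 253 (mod 2021).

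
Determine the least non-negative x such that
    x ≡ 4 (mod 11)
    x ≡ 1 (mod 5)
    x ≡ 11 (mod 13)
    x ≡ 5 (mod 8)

1181

The moduli are pairwise coprime; N = 11·5·13·8 = 5720.
N/11 = 520; 520 ≡ 3 (mod 11); 3·4 ≡ 1, so inverse 4.
N/5 = 1144; 1144 ≡ 4 (mod 5); 4·4 ≡ 1, so inverse 4.
N/13 = 440; 440 ≡ 11 (mod 13); 11·6 ≡ 1, so inverse 6.
N/8 = 715; 715 ≡ 3 (mod 8); 3·3 ≡ 1, so inverse 3.
x ≡ 4·520·4 + 1·1144·4 + 11·440·6 + 5·715·3 = 52661.
52661 mod 5720 = 1181.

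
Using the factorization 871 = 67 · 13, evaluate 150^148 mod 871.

Mod 67: 150 ≡ 16; by Fermat, exponent reduces to 148 mod 66 = 16; 16^16 ≡ 17 (mod 67).
Mod 13: 150 ≡ 7; by Fermat, exponent reduces to 148 mod 12 = 4; 7^4 ≡ 9 (mod 13).
Combine by CRT: x ≡ 17 (mod 67), x ≡ 9 (mod 13) ⇒ x ≡ 620 (mod 871).

620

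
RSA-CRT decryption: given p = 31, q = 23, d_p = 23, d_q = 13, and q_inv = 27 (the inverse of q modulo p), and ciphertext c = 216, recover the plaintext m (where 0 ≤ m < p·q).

495

m₁ = c^(d_p) mod p: c ≡ 30 (mod 31), and 30^23 mod 31 = 30.
m₂ = c^(d_q) mod q: c ≡ 9 (mod 23), and 9^13 mod 23 = 12.
h = q_inv·(m₁ − m₂) mod p = 27·(30 − 12) mod 31 = 21.
m = m₂ + h·q = 12 + 21·23 = 495.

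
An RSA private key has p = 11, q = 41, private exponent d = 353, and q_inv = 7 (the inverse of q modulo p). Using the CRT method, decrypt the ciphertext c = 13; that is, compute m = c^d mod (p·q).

d_p = d mod (p−1) = 353 mod 10 = 3; d_q = d mod (q−1) = 33.
m₁ = c^(d_p) mod p: c ≡ 2 (mod 11), and 2^3 mod 11 = 8.
m₂ = c^(d_q) mod q: c ≡ 13 (mod 41), and 13^33 mod 41 = 30.
h = q_inv·(m₁ − m₂) mod p = 7·(8 − 30) mod 11 = 0.
m = m₂ + h·q = 30 + 0·41 = 30.

30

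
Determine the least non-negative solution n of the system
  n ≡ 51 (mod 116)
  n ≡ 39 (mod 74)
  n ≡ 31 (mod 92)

gcd(116, 74) = 2 and 2 | (39 − 51), so the pair is consistent; merging gives n ≡ 631 (mod 4292), where 4292 = lcm(116, 74).
gcd(4292, 92) = 4 and 4 | (31 − 631), so the pair is consistent; merging gives n ≡ 56427 (mod 98716), where 98716 = lcm(4292, 92).
The solution is unique modulo lcm(116, 74, 92) = 98716.

56427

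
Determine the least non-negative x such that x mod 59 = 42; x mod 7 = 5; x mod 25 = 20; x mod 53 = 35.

262120

Combine the congruences pairwise.
From x ≡ 42 (mod 59) write x = 42 + 59t. Substituting into x ≡ 5 (mod 7) gives 59t ≡ 5 (mod 7), and since 3⁻¹ ≡ 5 (mod 7), t ≡ 4. Hence x ≡ 42 + 59·4 = 278 (mod 413).
From x ≡ 278 (mod 413) write x = 278 + 413t. Substituting into x ≡ 20 (mod 25) gives 413t ≡ 17 (mod 25), and since 13⁻¹ ≡ 2 (mod 25), t ≡ 9. Hence x ≡ 278 + 413·9 = 3995 (mod 10325).
From x ≡ 3995 (mod 10325) write x = 3995 + 10325t. Substituting into x ≡ 35 (mod 53) gives 10325t ≡ 15 (mod 53), and since 43⁻¹ ≡ 37 (mod 53), t ≡ 25. Hence x ≡ 3995 + 10325·25 = 262120 (mod 547225).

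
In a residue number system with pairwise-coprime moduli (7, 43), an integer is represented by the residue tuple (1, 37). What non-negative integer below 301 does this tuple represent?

295

Combine the congruences pairwise.
From x ≡ 1 (mod 7) write x = 1 + 7t. Substituting into x ≡ 37 (mod 43) gives 7t ≡ 36 (mod 43), and since 7⁻¹ ≡ 37 (mod 43), t ≡ 42. Hence x ≡ 1 + 7·42 = 295 (mod 301).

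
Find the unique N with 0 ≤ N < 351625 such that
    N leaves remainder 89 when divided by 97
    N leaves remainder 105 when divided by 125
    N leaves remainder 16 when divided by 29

29480

From N ≡ 89 (mod 97) write N = 89 + 97t. Substituting into N ≡ 105 (mod 125) gives 97t ≡ 16 (mod 125), and since 97⁻¹ ≡ 58 (mod 125), t ≡ 53. Hence N ≡ 89 + 97·53 = 5230 (mod 12125).
From N ≡ 5230 (mod 12125) write N = 5230 + 12125t. Substituting into N ≡ 16 (mod 29) gives 12125t ≡ 6 (mod 29), and since 3⁻¹ ≡ 10 (mod 29), t ≡ 2. Hence N ≡ 5230 + 12125·2 = 29480 (mod 351625).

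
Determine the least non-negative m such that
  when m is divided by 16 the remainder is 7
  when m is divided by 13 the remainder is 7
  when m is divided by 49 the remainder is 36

6455

From m ≡ 7 (mod 16) write m = 7 + 16t. Substituting into m ≡ 7 (mod 13) gives 16t ≡ 0 (mod 13), and since 3⁻¹ ≡ 9 (mod 13), t ≡ 0. Hence m ≡ 7 + 16·0 = 7 (mod 208).
From m ≡ 7 (mod 208) write m = 7 + 208t. Substituting into m ≡ 36 (mod 49) gives 208t ≡ 29 (mod 49), and since 12⁻¹ ≡ 45 (mod 49), t ≡ 31. Hence m ≡ 7 + 208·31 = 6455 (mod 10192).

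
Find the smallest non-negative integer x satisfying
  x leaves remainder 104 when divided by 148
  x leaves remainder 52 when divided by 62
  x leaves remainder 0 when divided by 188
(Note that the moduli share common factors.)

92308

Combine the congruences pairwise.
gcd(148, 62) = 2 and 2 | (52 − 104), so the pair is consistent; merging gives x ≡ 548 (mod 4588), where 4588 = lcm(148, 62).
gcd(4588, 188) = 4 and 4 | (0 − 548), so the pair is consistent; merging gives x ≡ 92308 (mod 215636), where 215636 = lcm(4588, 188).
The solution is unique modulo lcm(148, 62, 188) = 215636.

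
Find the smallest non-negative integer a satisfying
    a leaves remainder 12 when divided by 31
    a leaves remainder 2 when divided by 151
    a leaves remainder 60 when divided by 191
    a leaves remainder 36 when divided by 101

84358266

From a ≡ 12 (mod 31) write a = 12 + 31t. Substituting into a ≡ 2 (mod 151) gives 31t ≡ 141 (mod 151), and since 31⁻¹ ≡ 39 (mod 151), t ≡ 63. Hence a ≡ 12 + 31·63 = 1965 (mod 4681).
From a ≡ 1965 (mod 4681) write a = 1965 + 4681t. Substituting into a ≡ 60 (mod 191) gives 4681t ≡ 5 (mod 191), and since 97⁻¹ ≡ 128 (mod 191), t ≡ 67. Hence a ≡ 1965 + 4681·67 = 315592 (mod 894071).
From a ≡ 315592 (mod 894071) write a = 315592 + 894071t. Substituting into a ≡ 36 (mod 101) gives 894071t ≡ 69 (mod 101), and since 19⁻¹ ≡ 16 (mod 101), t ≡ 94. Hence a ≡ 315592 + 894071·94 = 84358266 (mod 90301171).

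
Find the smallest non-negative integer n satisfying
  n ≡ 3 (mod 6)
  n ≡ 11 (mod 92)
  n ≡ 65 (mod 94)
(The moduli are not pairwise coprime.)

gcd(6, 92) = 2 and 2 | (11 − 3), so the pair is consistent; merging gives n ≡ 195 (mod 276), where 276 = lcm(6, 92).
gcd(276, 94) = 2 and 2 | (65 − 195), so the pair is consistent; merging gives n ≡ 1851 (mod 12972), where 12972 = lcm(276, 94).
The solution is unique modulo lcm(6, 92, 94) = 12972.

1851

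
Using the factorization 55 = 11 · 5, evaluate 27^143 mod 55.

Mod 11: 27 ≡ 5; by Fermat, exponent reduces to 143 mod 10 = 3; 5^3 ≡ 4 (mod 11).
Mod 5: 27 ≡ 2; by Fermat, exponent reduces to 143 mod 4 = 3; 2^3 ≡ 3 (mod 5).
Combine by CRT: x ≡ 4 (mod 11), x ≡ 3 (mod 5) ⇒ x ≡ 48 (mod 55).

48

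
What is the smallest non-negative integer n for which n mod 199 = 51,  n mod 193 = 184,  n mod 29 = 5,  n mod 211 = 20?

From n ≡ 51 (mod 199) write n = 51 + 199t. Substituting into n ≡ 184 (mod 193) gives 199t ≡ 133 (mod 193), and since 6⁻¹ ≡ 161 (mod 193), t ≡ 183. Hence n ≡ 51 + 199·183 = 36468 (mod 38407).
From n ≡ 36468 (mod 38407) write n = 36468 + 38407t. Substituting into n ≡ 5 (mod 29) gives 38407t ≡ 19 (mod 29), and since 11⁻¹ ≡ 8 (mod 29), t ≡ 7. Hence n ≡ 36468 + 38407·7 = 305317 (mod 1113803).
From n ≡ 305317 (mod 1113803) write n = 305317 + 1113803t. Substituting into n ≡ 20 (mod 211) gives 1113803t ≡ 20 (mod 211), and since 145⁻¹ ≡ 195 (mod 211), t ≡ 102. Hence n ≡ 305317 + 1113803·102 = 113913223 (mod 235012433).

113913223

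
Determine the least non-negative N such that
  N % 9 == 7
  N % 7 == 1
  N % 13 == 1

The moduli are pairwise coprime; M = 9·7·13 = 819.
M/9 = 91; 91 ≡ 1 (mod 9), inverse 1.
M/7 = 117; 117 ≡ 5 (mod 7); 5·3 ≡ 1, so inverse 3.
M/13 = 63; 63 ≡ 11 (mod 13); 11·6 ≡ 1, so inverse 6.
N ≡ 7·91·1 + 1·117·3 + 1·63·6 = 1366.
1366 mod 819 = 547.

547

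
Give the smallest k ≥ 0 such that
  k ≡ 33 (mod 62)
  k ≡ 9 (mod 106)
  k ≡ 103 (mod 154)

gcd(62, 106) = 2 and 2 | (9 − 33), so the pair is consistent; merging gives k ≡ 963 (mod 3286), where 3286 = lcm(62, 106).
gcd(3286, 154) = 2 and 2 | (103 − 963), so the pair is consistent; merging gives k ≡ 63397 (mod 253022), where 253022 = lcm(3286, 154).
The solution is unique modulo lcm(62, 106, 154) = 253022.

63397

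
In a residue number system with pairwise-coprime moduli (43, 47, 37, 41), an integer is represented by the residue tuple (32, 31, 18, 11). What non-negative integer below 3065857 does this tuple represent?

718003

The moduli are pairwise coprime; N = 43·47·37·41 = 3065857.
N/43 = 71299; 71299 ≡ 5 (mod 43); 5·26 ≡ 1, so inverse 26.
N/47 = 65231; 65231 ≡ 42 (mod 47); 42·28 ≡ 1, so inverse 28.
N/37 = 82861; 82861 ≡ 18 (mod 37); 18·35 ≡ 1, so inverse 35.
N/41 = 74777; 74777 ≡ 34 (mod 41); 34·35 ≡ 1, so inverse 35.
x ≡ 32·71299·26 + 31·65231·28 + 18·82861·35 + 11·74777·35 = 196932851.
196932851 mod 3065857 = 718003.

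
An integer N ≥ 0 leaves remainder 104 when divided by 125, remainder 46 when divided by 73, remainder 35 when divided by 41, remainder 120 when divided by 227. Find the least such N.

From N ≡ 104 (mod 125) write N = 104 + 125t. Substituting into N ≡ 46 (mod 73) gives 125t ≡ 15 (mod 73), and since 52⁻¹ ≡ 66 (mod 73), t ≡ 41. Hence N ≡ 104 + 125·41 = 5229 (mod 9125).
From N ≡ 5229 (mod 9125) write N = 5229 + 9125t. Substituting into N ≡ 35 (mod 41) gives 9125t ≡ 13 (mod 41), and since 23⁻¹ ≡ 25 (mod 41), t ≡ 38. Hence N ≡ 5229 + 9125·38 = 351979 (mod 374125).
From N ≡ 351979 (mod 374125) write N = 351979 + 374125t. Substituting into N ≡ 120 (mod 227) gives 374125t ≡ 218 (mod 227), and since 29⁻¹ ≡ 47 (mod 227), t ≡ 31. Hence N ≡ 351979 + 374125·31 = 11949854 (mod 84926375).

11949854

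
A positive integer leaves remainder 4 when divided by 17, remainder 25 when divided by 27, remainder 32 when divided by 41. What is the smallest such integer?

565

The moduli are pairwise coprime; N = 17·27·41 = 18819.
N/17 = 1107; 1107 ≡ 2 (mod 17); 2·9 ≡ 1, so inverse 9.
N/27 = 697; 697 ≡ 22 (mod 27); 22·16 ≡ 1, so inverse 16.
N/41 = 459; 459 ≡ 8 (mod 41); 8·36 ≡ 1, so inverse 36.
m ≡ 4·1107·9 + 25·697·16 + 32·459·36 = 847420.
847420 mod 18819 = 565.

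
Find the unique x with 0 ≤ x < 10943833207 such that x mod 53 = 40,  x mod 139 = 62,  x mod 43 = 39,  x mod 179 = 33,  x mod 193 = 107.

From x ≡ 40 (mod 53) write x = 40 + 53t. Substituting into x ≡ 62 (mod 139) gives 53t ≡ 22 (mod 139), and since 53⁻¹ ≡ 21 (mod 139), t ≡ 45. Hence x ≡ 40 + 53·45 = 2425 (mod 7367).
From x ≡ 2425 (mod 7367) write x = 2425 + 7367t. Substituting into x ≡ 39 (mod 43) gives 7367t ≡ 22 (mod 43), and since 14⁻¹ ≡ 40 (mod 43), t ≡ 20. Hence x ≡ 2425 + 7367·20 = 149765 (mod 316781).
From x ≡ 149765 (mod 316781) write x = 149765 + 316781t. Substituting into x ≡ 33 (mod 179) gives 316781t ≡ 91 (mod 179), and since 130⁻¹ ≡ 84 (mod 179), t ≡ 126. Hence x ≡ 149765 + 316781·126 = 40064171 (mod 56703799).
From x ≡ 40064171 (mod 56703799) write x = 40064171 + 56703799t. Substituting into x ≡ 107 (mod 193) gives 56703799t ≡ 34 (mod 193), and since 13⁻¹ ≡ 104 (mod 193), t ≡ 62. Hence x ≡ 40064171 + 56703799·62 = 3555699709 (mod 10943833207).

3555699709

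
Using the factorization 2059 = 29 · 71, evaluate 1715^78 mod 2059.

83

Mod 29: 1715 ≡ 4; by Fermat, exponent reduces to 78 mod 28 = 22; 4^22 ≡ 25 (mod 29).
Mod 71: 1715 ≡ 11; by Fermat, exponent reduces to 78 mod 70 = 8; 11^8 ≡ 12 (mod 71).
Combine by CRT: x ≡ 25 (mod 29), x ≡ 12 (mod 71) ⇒ x ≡ 83 (mod 2059).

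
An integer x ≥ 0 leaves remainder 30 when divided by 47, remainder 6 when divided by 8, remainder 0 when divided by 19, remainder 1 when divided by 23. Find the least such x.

27854

The moduli are pairwise coprime; N = 47·8·19·23 = 164312.
N/47 = 3496; 3496 ≡ 18 (mod 47); 18·34 ≡ 1, so inverse 34.
N/8 = 20539; 20539 ≡ 3 (mod 8); 3·3 ≡ 1, so inverse 3.
N/19 = 8648; 8648 ≡ 3 (mod 19); 3·13 ≡ 1, so inverse 13.
N/23 = 7144; 7144 ≡ 14 (mod 23); 14·5 ≡ 1, so inverse 5.
x ≡ 30·3496·34 + 6·20539·3 + 0·8648·13 + 1·7144·5 = 3971342.
3971342 mod 164312 = 27854.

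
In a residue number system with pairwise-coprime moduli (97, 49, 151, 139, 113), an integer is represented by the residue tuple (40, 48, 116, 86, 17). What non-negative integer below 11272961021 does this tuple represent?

Combine the congruences pairwise.
From x ≡ 40 (mod 97) write x = 40 + 97t. Substituting into x ≡ 48 (mod 49) gives 97t ≡ 8 (mod 49), and since 48⁻¹ ≡ 48 (mod 49), t ≡ 41. Hence x ≡ 40 + 97·41 = 4017 (mod 4753).
From x ≡ 4017 (mod 4753) write x = 4017 + 4753t. Substituting into x ≡ 116 (mod 151) gives 4753t ≡ 25 (mod 151), and since 72⁻¹ ≡ 86 (mod 151), t ≡ 36. Hence x ≡ 4017 + 4753·36 = 175125 (mod 717703).
From x ≡ 175125 (mod 717703) write x = 175125 + 717703t. Substituting into x ≡ 86 (mod 139) gives 717703t ≡ 101 (mod 139), and since 46⁻¹ ≡ 136 (mod 139), t ≡ 114. Hence x ≡ 175125 + 717703·114 = 81993267 (mod 99760717).
From x ≡ 81993267 (mod 99760717) write x = 81993267 + 99760717t. Substituting into x ≡ 17 (mod 113) gives 99760717t ≡ 2 (mod 113), and since 23⁻¹ ≡ 59 (mod 113), t ≡ 5. Hence x ≡ 81993267 + 99760717·5 = 580796852 (mod 11272961021).

580796852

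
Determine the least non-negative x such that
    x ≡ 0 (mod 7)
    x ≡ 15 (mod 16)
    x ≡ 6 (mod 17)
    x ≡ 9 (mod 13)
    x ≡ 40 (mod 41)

924959

From x ≡ 0 (mod 7) write x = 0 + 7t. Substituting into x ≡ 15 (mod 16) gives 7t ≡ 15 (mod 16), and since 7⁻¹ ≡ 7 (mod 16), t ≡ 9. Hence x ≡ 0 + 7·9 = 63 (mod 112).
From x ≡ 63 (mod 112) write x = 63 + 112t. Substituting into x ≡ 6 (mod 17) gives 112t ≡ 11 (mod 17), and since 10⁻¹ ≡ 12 (mod 17), t ≡ 13. Hence x ≡ 63 + 112·13 = 1519 (mod 1904).
From x ≡ 1519 (mod 1904) write x = 1519 + 1904t. Substituting into x ≡ 9 (mod 13) gives 1904t ≡ 11 (mod 13), and since 6⁻¹ ≡ 11 (mod 13), t ≡ 4. Hence x ≡ 1519 + 1904·4 = 9135 (mod 24752).
From x ≡ 9135 (mod 24752) write x = 9135 + 24752t. Substituting into x ≡ 40 (mod 41) gives 24752t ≡ 7 (mod 41), and since 29⁻¹ ≡ 17 (mod 41), t ≡ 37. Hence x ≡ 9135 + 24752·37 = 924959 (mod 1014832).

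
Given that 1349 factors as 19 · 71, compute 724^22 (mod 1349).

54

Mod 19: 724 ≡ 2; by Fermat, exponent reduces to 22 mod 18 = 4; 2^4 ≡ 16 (mod 19).
Mod 71: 724 ≡ 14; 14^22 ≡ 54 (mod 71).
Combine by CRT: x ≡ 16 (mod 19), x ≡ 54 (mod 71) ⇒ x ≡ 54 (mod 1349).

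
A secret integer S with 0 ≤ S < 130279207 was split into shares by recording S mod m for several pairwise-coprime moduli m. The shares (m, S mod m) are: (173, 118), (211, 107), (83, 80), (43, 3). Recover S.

From S ≡ 118 (mod 173) write S = 118 + 173t. Substituting into S ≡ 107 (mod 211) gives 173t ≡ 200 (mod 211), and since 173⁻¹ ≡ 161 (mod 211), t ≡ 128. Hence S ≡ 118 + 173·128 = 22262 (mod 36503).
From S ≡ 22262 (mod 36503) write S = 22262 + 36503t. Substituting into S ≡ 80 (mod 83) gives 36503t ≡ 62 (mod 83), and since 66⁻¹ ≡ 39 (mod 83), t ≡ 11. Hence S ≡ 22262 + 36503·11 = 423795 (mod 3029749).
From S ≡ 423795 (mod 3029749) write S = 423795 + 3029749t. Substituting into S ≡ 3 (mod 43) gives 3029749t ≡ 16 (mod 43), and since 12⁻¹ ≡ 18 (mod 43), t ≡ 30. Hence S ≡ 423795 + 3029749·30 = 91316265 (mod 130279207).

91316265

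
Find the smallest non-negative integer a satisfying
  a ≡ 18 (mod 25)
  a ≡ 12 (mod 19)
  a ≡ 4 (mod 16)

468

Combine the congruences pairwise.
From a ≡ 18 (mod 25) write a = 18 + 25t. Substituting into a ≡ 12 (mod 19) gives 25t ≡ 13 (mod 19), and since 6⁻¹ ≡ 16 (mod 19), t ≡ 18. Hence a ≡ 18 + 25·18 = 468 (mod 475).
From a ≡ 468 (mod 475) write a = 468 + 475t. Substituting into a ≡ 4 (mod 16) gives 475t ≡ 0 (mod 16), and since 11⁻¹ ≡ 3 (mod 16), t ≡ 0. Hence a ≡ 468 + 475·0 = 468 (mod 7600).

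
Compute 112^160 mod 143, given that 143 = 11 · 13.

Mod 11: 112 ≡ 2; since 10 | 160, by Fermat 2^160 ≡ 1 (mod 11).
Mod 13: 112 ≡ 8; by Fermat, exponent reduces to 160 mod 12 = 4; 8^4 ≡ 1 (mod 13).
Combine by CRT: x ≡ 1 (mod 11), x ≡ 1 (mod 13) ⇒ x ≡ 1 (mod 143).

1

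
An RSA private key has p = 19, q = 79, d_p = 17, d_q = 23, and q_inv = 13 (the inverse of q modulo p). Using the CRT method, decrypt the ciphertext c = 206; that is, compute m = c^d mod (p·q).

m₁ = c^(d_p) mod p: c ≡ 16 (mod 19), and 16^17 mod 19 = 6.
m₂ = c^(d_q) mod q: c ≡ 48 (mod 79), and 48^23 mod 79 = 3.
h = q_inv·(m₁ − m₂) mod p = 13·(6 − 3) mod 19 = 1.
m = m₂ + h·q = 3 + 1·79 = 82.

82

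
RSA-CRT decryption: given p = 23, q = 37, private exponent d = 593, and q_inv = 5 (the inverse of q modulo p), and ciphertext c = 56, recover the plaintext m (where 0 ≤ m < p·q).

812

d_p = d mod (p−1) = 593 mod 22 = 21; d_q = d mod (q−1) = 17.
m₁ = c^(d_p) mod p: c ≡ 10 (mod 23), and 10^21 mod 23 = 7.
m₂ = c^(d_q) mod q: c ≡ 19 (mod 37), and 19^17 mod 37 = 35.
h = q_inv·(m₁ − m₂) mod p = 5·(7 − 35) mod 23 = 21.
m = m₂ + h·q = 35 + 21·37 = 812.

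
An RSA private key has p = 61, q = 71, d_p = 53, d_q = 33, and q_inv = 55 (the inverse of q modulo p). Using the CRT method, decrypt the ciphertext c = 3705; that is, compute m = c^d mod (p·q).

m₁ = c^(d_p) mod p: c ≡ 45 (mod 61), and 45^53 mod 61 = 4.
m₂ = c^(d_q) mod q: c ≡ 13 (mod 71), and 13^33 mod 71 = 21.
h = q_inv·(m₁ − m₂) mod p = 55·(4 − 21) mod 61 = 41.
m = m₂ + h·q = 21 + 41·71 = 2932.

2932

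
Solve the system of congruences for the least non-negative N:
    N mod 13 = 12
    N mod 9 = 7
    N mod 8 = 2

610

From N ≡ 12 (mod 13) write N = 12 + 13t. Substituting into N ≡ 7 (mod 9) gives 13t ≡ 4 (mod 9), and since 4⁻¹ ≡ 7 (mod 9), t ≡ 1. Hence N ≡ 12 + 13·1 = 25 (mod 117).
From N ≡ 25 (mod 117) write N = 25 + 117t. Substituting into N ≡ 2 (mod 8) gives 117t ≡ 1 (mod 8), and since 5⁻¹ ≡ 5 (mod 8), t ≡ 5. Hence N ≡ 25 + 117·5 = 610 (mod 936).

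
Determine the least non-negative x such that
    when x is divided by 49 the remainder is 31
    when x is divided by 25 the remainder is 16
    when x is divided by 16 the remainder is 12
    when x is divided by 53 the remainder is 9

From x ≡ 31 (mod 49) write x = 31 + 49t. Substituting into x ≡ 16 (mod 25) gives 49t ≡ 10 (mod 25), and since 24⁻¹ ≡ 24 (mod 25), t ≡ 15. Hence x ≡ 31 + 49·15 = 766 (mod 1225).
From x ≡ 766 (mod 1225) write x = 766 + 1225t. Substituting into x ≡ 12 (mod 16) gives 1225t ≡ 14 (mod 16), and since 9⁻¹ ≡ 9 (mod 16), t ≡ 14. Hence x ≡ 766 + 1225·14 = 17916 (mod 19600).
From x ≡ 17916 (mod 19600) write x = 17916 + 19600t. Substituting into x ≡ 9 (mod 53) gives 19600t ≡ 7 (mod 53), and since 43⁻¹ ≡ 37 (mod 53), t ≡ 47. Hence x ≡ 17916 + 19600·47 = 939116 (mod 1038800).

939116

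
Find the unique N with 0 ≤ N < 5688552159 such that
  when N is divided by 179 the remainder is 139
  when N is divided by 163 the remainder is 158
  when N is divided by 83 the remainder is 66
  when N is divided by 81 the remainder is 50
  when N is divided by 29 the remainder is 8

5490001202

Combine the congruences pairwise.
From N ≡ 139 (mod 179) write N = 139 + 179t. Substituting into N ≡ 158 (mod 163) gives 179t ≡ 19 (mod 163), and since 16⁻¹ ≡ 51 (mod 163), t ≡ 154. Hence N ≡ 139 + 179·154 = 27705 (mod 29177).
From N ≡ 27705 (mod 29177) write N = 27705 + 29177t. Substituting into N ≡ 66 (mod 83) gives 29177t ≡ 0 (mod 83), and since 44⁻¹ ≡ 17 (mod 83), t ≡ 0. Hence N ≡ 27705 + 29177·0 = 27705 (mod 2421691).
From N ≡ 27705 (mod 2421691) write N = 27705 + 2421691t. Substituting into N ≡ 50 (mod 81) gives 2421691t ≡ 47 (mod 81), and since 34⁻¹ ≡ 31 (mod 81), t ≡ 80. Hence N ≡ 27705 + 2421691·80 = 193762985 (mod 196156971).
From N ≡ 193762985 (mod 196156971) write N = 193762985 + 196156971t. Substituting into N ≡ 8 (mod 29) gives 196156971t ≡ 1 (mod 29), and since 14⁻¹ ≡ 27 (mod 29), t ≡ 27. Hence N ≡ 193762985 + 196156971·27 = 5490001202 (mod 5688552159).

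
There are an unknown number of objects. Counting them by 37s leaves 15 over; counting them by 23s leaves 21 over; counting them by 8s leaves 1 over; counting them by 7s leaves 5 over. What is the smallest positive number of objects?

24953

The moduli are pairwise coprime; M = 37·23·8·7 = 47656.
M/37 = 1288; 1288 ≡ 30 (mod 37); 30·21 ≡ 1, so inverse 21.
M/23 = 2072; 2072 ≡ 2 (mod 23); 2·12 ≡ 1, so inverse 12.
M/8 = 5957; 5957 ≡ 5 (mod 8); 5·5 ≡ 1, so inverse 5.
M/7 = 6808; 6808 ≡ 4 (mod 7); 4·2 ≡ 1, so inverse 2.
N ≡ 15·1288·21 + 21·2072·12 + 1·5957·5 + 5·6808·2 = 1025729.
1025729 mod 47656 = 24953.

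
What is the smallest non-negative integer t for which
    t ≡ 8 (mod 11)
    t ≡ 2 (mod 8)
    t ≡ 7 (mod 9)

The moduli are pairwise coprime; N = 11·8·9 = 792.
N/11 = 72; 72 ≡ 6 (mod 11); 6·2 ≡ 1, so inverse 2.
N/8 = 99; 99 ≡ 3 (mod 8); 3·3 ≡ 1, so inverse 3.
N/9 = 88; 88 ≡ 7 (mod 9); 7·4 ≡ 1, so inverse 4.
t ≡ 8·72·2 + 2·99·3 + 7·88·4 = 4210.
4210 mod 792 = 250.

250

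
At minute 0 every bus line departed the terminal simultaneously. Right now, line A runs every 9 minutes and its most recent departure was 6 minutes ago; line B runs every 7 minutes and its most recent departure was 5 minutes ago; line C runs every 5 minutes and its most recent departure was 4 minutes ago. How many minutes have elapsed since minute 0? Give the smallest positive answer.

The moduli are pairwise coprime; N = 9·7·5 = 315.
N/9 = 35; 35 ≡ 8 (mod 9); 8·8 ≡ 1, so inverse 8.
N/7 = 45; 45 ≡ 3 (mod 7); 3·5 ≡ 1, so inverse 5.
N/5 = 63; 63 ≡ 3 (mod 5); 3·2 ≡ 1, so inverse 2.
t ≡ 6·35·8 + 5·45·5 + 4·63·2 = 3309.
3309 mod 315 = 159.

159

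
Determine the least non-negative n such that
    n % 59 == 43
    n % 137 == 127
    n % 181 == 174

From n ≡ 43 (mod 59) write n = 43 + 59t. Substituting into n ≡ 127 (mod 137) gives 59t ≡ 84 (mod 137), and since 59⁻¹ ≡ 72 (mod 137), t ≡ 20. Hence n ≡ 43 + 59·20 = 1223 (mod 8083).
From n ≡ 1223 (mod 8083) write n = 1223 + 8083t. Substituting into n ≡ 174 (mod 181) gives 8083t ≡ 37 (mod 181), and since 119⁻¹ ≡ 108 (mod 181), t ≡ 14. Hence n ≡ 1223 + 8083·14 = 114385 (mod 1463023).

114385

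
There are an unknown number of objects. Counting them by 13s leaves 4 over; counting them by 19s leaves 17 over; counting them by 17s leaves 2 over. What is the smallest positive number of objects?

From N ≡ 4 (mod 13) write N = 4 + 13t. Substituting into N ≡ 17 (mod 19) gives 13t ≡ 13 (mod 19), and since 13⁻¹ ≡ 3 (mod 19), t ≡ 1. Hence N ≡ 4 + 13·1 = 17 (mod 247).
From N ≡ 17 (mod 247) write N = 17 + 247t. Substituting into N ≡ 2 (mod 17) gives 247t ≡ 2 (mod 17), and since 9⁻¹ ≡ 2 (mod 17), t ≡ 4. Hence N ≡ 17 + 247·4 = 1005 (mod 4199).

1005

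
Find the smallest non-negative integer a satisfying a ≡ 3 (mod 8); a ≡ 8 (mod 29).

Combine the congruences pairwise.
From a ≡ 3 (mod 8) write a = 3 + 8t. Substituting into a ≡ 8 (mod 29) gives 8t ≡ 5 (mod 29), and since 8⁻¹ ≡ 11 (mod 29), t ≡ 26. Hence a ≡ 3 + 8·26 = 211 (mod 232).

211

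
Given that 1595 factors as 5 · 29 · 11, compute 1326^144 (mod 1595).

471

Mod 5: 1326 ≡ 1; since 4 | 144, by Fermat 1^144 ≡ 1 (mod 5).
Mod 29: 1326 ≡ 21; by Fermat, exponent reduces to 144 mod 28 = 4; 21^4 ≡ 7 (mod 29).
Mod 11: 1326 ≡ 6; by Fermat, exponent reduces to 144 mod 10 = 4; 6^4 ≡ 9 (mod 11).
Combine by CRT: x ≡ 1 (mod 5), x ≡ 7 (mod 29), x ≡ 9 (mod 11) ⇒ x ≡ 471 (mod 1595).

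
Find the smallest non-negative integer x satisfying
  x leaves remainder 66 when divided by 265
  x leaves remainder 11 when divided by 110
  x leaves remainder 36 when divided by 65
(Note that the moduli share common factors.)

Combine the congruences pairwise.
gcd(265, 110) = 5 and 5 | (11 − 66), so the pair is consistent; merging gives x ≡ 2981 (mod 5830), where 5830 = lcm(265, 110).
gcd(5830, 65) = 5 and 5 | (36 − 2981), so the pair is consistent; merging gives x ≡ 8811 (mod 75790), where 75790 = lcm(5830, 65).
The solution is unique modulo lcm(265, 110, 65) = 75790.

8811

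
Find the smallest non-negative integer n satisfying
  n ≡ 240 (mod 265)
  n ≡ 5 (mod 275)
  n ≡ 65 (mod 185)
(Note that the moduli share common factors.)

Combine the congruences pairwise.
gcd(265, 275) = 5 and 5 | (5 − 240), so the pair is consistent; merging gives n ≡ 13755 (mod 14575), where 14575 = lcm(265, 275).
gcd(14575, 185) = 5 and 5 | (65 − 13755), so the pair is consistent; merging gives n ≡ 13755 (mod 539275), where 539275 = lcm(14575, 185).
The solution is unique modulo lcm(265, 275, 185) = 539275.

13755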